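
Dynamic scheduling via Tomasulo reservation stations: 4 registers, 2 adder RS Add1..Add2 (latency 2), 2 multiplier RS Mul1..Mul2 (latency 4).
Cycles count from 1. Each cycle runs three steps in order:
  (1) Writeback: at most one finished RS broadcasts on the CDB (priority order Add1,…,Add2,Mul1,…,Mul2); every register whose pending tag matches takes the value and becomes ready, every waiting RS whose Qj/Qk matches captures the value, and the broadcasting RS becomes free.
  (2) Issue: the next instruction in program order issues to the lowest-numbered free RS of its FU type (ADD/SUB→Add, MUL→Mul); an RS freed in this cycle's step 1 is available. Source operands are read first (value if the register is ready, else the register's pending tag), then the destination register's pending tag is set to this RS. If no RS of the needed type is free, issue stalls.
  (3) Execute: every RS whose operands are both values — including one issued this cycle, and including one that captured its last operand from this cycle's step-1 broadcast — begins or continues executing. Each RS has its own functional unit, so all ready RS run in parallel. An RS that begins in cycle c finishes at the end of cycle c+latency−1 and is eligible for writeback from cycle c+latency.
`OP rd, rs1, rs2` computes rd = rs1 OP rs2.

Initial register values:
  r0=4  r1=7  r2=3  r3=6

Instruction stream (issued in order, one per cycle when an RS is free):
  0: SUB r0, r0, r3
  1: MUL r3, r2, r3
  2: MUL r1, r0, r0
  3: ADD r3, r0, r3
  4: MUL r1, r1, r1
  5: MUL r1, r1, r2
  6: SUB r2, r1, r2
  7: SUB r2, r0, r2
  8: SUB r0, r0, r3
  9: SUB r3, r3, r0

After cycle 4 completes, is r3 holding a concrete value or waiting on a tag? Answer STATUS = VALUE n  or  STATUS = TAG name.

STATUS = TAG Add1

  c1: issue SUB r0<-Add1  regs: r0:Add1,r1:7,r2:3,r3:6
  c2: issue MUL r3<-Mul1  regs: r0:Add1,r1:7,r2:3,r3:Mul1
  c3: CDB Add1=-2; issue MUL r1<-Mul2  regs: r0:-2,r1:Mul2,r2:3,r3:Mul1
  c4: issue ADD r3<-Add1  regs: r0:-2,r1:Mul2,r2:3,r3:Add1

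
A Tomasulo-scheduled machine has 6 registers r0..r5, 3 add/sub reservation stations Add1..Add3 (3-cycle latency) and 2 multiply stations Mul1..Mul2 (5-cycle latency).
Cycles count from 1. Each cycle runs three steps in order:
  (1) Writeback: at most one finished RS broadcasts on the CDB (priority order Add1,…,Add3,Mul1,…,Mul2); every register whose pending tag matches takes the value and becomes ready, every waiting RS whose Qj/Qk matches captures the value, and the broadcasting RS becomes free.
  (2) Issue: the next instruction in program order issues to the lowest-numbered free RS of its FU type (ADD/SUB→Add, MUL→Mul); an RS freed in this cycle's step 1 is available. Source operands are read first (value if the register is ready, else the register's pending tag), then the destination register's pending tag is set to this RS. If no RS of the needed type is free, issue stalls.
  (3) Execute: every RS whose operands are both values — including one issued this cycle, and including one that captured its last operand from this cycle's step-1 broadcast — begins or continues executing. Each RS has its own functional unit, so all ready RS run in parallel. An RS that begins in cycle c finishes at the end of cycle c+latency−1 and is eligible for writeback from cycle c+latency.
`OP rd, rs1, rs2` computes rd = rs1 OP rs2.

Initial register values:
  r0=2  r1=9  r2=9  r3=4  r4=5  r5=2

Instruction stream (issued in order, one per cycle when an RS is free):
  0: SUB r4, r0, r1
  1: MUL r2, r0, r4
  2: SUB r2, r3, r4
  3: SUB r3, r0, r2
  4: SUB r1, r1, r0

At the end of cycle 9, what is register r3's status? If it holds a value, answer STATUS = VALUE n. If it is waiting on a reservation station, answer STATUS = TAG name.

STATUS = TAG Add1

c1: issue SUB r4<-Add1 | r0:2,r1:9,r2:9,r3:4,r4:Add1,r5:2
c2: issue MUL r2<-Mul1 | r0:2,r1:9,r2:Mul1,r3:4,r4:Add1,r5:2
c3: issue SUB r2<-Add2 | r0:2,r1:9,r2:Add2,r3:4,r4:Add1,r5:2
c4: CDB Add1=-7; issue SUB r3<-Add1 | r0:2,r1:9,r2:Add2,r3:Add1,r4:-7,r5:2
c5: issue SUB r1<-Add3 | r0:2,r1:Add3,r2:Add2,r3:Add1,r4:-7,r5:2
c6: - | r0:2,r1:Add3,r2:Add2,r3:Add1,r4:-7,r5:2
c7: CDB Add2=11 | r0:2,r1:Add3,r2:11,r3:Add1,r4:-7,r5:2
c8: CDB Add3=7 | r0:2,r1:7,r2:11,r3:Add1,r4:-7,r5:2
c9: CDB Mul1=-14 | r0:2,r1:7,r2:11,r3:Add1,r4:-7,r5:2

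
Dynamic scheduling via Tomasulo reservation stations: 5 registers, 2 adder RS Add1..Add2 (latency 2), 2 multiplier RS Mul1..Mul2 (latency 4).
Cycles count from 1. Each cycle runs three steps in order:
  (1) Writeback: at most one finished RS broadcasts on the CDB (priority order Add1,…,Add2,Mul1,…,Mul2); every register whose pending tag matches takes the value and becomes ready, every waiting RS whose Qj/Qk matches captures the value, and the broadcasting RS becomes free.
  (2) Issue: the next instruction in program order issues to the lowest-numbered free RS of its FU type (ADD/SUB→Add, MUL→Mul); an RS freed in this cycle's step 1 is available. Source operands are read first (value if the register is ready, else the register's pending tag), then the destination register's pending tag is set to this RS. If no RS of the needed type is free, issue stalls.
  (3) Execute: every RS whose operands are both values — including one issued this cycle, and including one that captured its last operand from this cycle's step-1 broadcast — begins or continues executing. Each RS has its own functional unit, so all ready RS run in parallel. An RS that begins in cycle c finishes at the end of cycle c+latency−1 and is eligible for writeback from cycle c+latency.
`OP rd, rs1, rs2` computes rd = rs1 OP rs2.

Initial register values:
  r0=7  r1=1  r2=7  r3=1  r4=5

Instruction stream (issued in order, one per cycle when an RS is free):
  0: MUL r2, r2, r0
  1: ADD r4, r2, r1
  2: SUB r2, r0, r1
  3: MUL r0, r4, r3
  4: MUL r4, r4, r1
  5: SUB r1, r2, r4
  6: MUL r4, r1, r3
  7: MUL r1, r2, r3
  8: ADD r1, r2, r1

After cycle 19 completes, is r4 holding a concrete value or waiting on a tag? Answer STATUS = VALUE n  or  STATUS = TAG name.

c1: issue MUL r2<-Mul1 | r0:7,r1:1,r2:Mul1,r3:1,r4:5
c2: issue ADD r4<-Add1 | r0:7,r1:1,r2:Mul1,r3:1,r4:Add1
c3: issue SUB r2<-Add2 | r0:7,r1:1,r2:Add2,r3:1,r4:Add1
c4: issue MUL r0<-Mul2 | r0:Mul2,r1:1,r2:Add2,r3:1,r4:Add1
c5: CDB Add2=6; stall | r0:Mul2,r1:1,r2:6,r3:1,r4:Add1
c6: CDB Mul1=49; issue MUL r4<-Mul1 | r0:Mul2,r1:1,r2:6,r3:1,r4:Mul1
c7: issue SUB r1<-Add2 | r0:Mul2,r1:Add2,r2:6,r3:1,r4:Mul1
c8: CDB Add1=50; stall | r0:Mul2,r1:Add2,r2:6,r3:1,r4:Mul1
c9: stall | r0:Mul2,r1:Add2,r2:6,r3:1,r4:Mul1
c10: stall | r0:Mul2,r1:Add2,r2:6,r3:1,r4:Mul1
c11: stall | r0:Mul2,r1:Add2,r2:6,r3:1,r4:Mul1
c12: CDB Mul1=50; issue MUL r4<-Mul1 | r0:Mul2,r1:Add2,r2:6,r3:1,r4:Mul1
c13: CDB Mul2=50; issue MUL r1<-Mul2 | r0:50,r1:Mul2,r2:6,r3:1,r4:Mul1
c14: CDB Add2=-44; issue ADD r1<-Add1 | r0:50,r1:Add1,r2:6,r3:1,r4:Mul1
c15: - | r0:50,r1:Add1,r2:6,r3:1,r4:Mul1
c16: - | r0:50,r1:Add1,r2:6,r3:1,r4:Mul1
c17: CDB Mul2=6 | r0:50,r1:Add1,r2:6,r3:1,r4:Mul1
c18: CDB Mul1=-44 | r0:50,r1:Add1,r2:6,r3:1,r4:-44
c19: CDB Add1=12 | r0:50,r1:12,r2:6,r3:1,r4:-44

STATUS = VALUE -44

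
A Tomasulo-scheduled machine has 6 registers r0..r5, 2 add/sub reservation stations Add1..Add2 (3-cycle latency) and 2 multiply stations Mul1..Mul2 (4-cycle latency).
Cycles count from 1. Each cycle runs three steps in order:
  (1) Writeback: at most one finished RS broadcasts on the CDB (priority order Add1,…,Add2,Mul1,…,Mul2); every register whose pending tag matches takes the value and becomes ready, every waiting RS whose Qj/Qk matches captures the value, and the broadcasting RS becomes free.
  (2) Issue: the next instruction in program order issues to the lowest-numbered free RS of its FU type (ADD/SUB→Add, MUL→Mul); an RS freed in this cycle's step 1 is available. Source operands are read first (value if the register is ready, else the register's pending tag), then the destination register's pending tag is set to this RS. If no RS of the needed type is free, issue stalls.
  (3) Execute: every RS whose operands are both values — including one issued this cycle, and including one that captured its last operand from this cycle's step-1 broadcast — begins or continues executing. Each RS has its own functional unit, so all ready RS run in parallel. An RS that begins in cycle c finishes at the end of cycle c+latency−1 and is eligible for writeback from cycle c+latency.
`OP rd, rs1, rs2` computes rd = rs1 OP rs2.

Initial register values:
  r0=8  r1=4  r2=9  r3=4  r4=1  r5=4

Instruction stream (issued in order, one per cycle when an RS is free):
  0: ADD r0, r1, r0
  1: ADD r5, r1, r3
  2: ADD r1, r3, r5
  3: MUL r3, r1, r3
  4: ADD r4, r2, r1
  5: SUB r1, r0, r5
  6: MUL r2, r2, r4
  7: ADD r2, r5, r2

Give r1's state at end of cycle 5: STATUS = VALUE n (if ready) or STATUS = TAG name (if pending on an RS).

STATUS = TAG Add1

c1: issue ADD r0<-Add1 | r0:Add1,r1:4,r2:9,r3:4,r4:1,r5:4
c2: issue ADD r5<-Add2 | r0:Add1,r1:4,r2:9,r3:4,r4:1,r5:Add2
c3: stall | r0:Add1,r1:4,r2:9,r3:4,r4:1,r5:Add2
c4: CDB Add1=12; issue ADD r1<-Add1 | r0:12,r1:Add1,r2:9,r3:4,r4:1,r5:Add2
c5: CDB Add2=8; issue MUL r3<-Mul1 | r0:12,r1:Add1,r2:9,r3:Mul1,r4:1,r5:8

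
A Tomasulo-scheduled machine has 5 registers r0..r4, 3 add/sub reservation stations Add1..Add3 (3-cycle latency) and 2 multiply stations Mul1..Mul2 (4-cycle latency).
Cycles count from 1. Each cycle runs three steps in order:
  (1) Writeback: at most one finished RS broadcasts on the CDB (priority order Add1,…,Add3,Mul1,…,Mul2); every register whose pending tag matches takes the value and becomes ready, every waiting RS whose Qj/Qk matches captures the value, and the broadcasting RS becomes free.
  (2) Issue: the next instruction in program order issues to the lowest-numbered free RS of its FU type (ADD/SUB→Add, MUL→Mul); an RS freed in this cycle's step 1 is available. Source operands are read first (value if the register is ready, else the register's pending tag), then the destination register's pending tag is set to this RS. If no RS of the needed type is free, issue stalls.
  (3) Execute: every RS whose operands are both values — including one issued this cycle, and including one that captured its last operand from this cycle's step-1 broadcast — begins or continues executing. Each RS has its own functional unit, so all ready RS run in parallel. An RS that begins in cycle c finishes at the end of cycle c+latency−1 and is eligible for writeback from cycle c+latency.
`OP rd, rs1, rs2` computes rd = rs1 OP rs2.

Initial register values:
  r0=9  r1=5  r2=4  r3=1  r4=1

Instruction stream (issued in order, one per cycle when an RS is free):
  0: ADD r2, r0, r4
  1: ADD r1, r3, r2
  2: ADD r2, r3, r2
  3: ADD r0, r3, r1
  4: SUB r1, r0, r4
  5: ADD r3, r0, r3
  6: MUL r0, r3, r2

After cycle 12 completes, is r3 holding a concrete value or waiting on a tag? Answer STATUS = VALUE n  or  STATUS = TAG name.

STATUS = TAG Add3

c1: issue ADD r2<-Add1 | r0:9,r1:5,r2:Add1,r3:1,r4:1
c2: issue ADD r1<-Add2 | r0:9,r1:Add2,r2:Add1,r3:1,r4:1
c3: issue ADD r2<-Add3 | r0:9,r1:Add2,r2:Add3,r3:1,r4:1
c4: CDB Add1=10; issue ADD r0<-Add1 | r0:Add1,r1:Add2,r2:Add3,r3:1,r4:1
c5: stall | r0:Add1,r1:Add2,r2:Add3,r3:1,r4:1
c6: stall | r0:Add1,r1:Add2,r2:Add3,r3:1,r4:1
c7: CDB Add2=11; issue SUB r1<-Add2 | r0:Add1,r1:Add2,r2:Add3,r3:1,r4:1
c8: CDB Add3=11; issue ADD r3<-Add3 | r0:Add1,r1:Add2,r2:11,r3:Add3,r4:1
c9: issue MUL r0<-Mul1 | r0:Mul1,r1:Add2,r2:11,r3:Add3,r4:1
c10: CDB Add1=12 | r0:Mul1,r1:Add2,r2:11,r3:Add3,r4:1
c11: - | r0:Mul1,r1:Add2,r2:11,r3:Add3,r4:1
c12: - | r0:Mul1,r1:Add2,r2:11,r3:Add3,r4:1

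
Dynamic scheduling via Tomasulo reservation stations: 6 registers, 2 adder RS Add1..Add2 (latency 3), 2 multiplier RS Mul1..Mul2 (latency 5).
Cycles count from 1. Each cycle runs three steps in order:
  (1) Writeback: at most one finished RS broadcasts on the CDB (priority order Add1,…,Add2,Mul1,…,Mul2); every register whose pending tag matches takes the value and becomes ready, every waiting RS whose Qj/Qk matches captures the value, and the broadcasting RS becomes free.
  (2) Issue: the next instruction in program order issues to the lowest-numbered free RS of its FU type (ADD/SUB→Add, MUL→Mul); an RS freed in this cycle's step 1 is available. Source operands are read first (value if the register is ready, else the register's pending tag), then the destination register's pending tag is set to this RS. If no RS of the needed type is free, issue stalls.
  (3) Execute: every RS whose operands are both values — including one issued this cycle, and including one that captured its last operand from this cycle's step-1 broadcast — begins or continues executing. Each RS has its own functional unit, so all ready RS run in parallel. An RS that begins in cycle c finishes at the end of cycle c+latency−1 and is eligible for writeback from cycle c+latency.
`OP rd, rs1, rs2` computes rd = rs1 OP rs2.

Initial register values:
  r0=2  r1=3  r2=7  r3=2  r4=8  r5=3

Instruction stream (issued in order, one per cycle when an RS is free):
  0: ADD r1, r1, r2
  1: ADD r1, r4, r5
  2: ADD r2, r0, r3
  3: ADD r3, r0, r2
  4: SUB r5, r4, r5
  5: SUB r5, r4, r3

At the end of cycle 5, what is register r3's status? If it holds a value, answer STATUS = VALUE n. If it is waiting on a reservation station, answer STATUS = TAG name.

STATUS = TAG Add2

cycle 1: issue ADD r1<-Add1 // r0:2,r1:Add1,r2:7,r3:2,r4:8,r5:3
cycle 2: issue ADD r1<-Add2 // r0:2,r1:Add2,r2:7,r3:2,r4:8,r5:3
cycle 3: stall // r0:2,r1:Add2,r2:7,r3:2,r4:8,r5:3
cycle 4: CDB Add1=10; issue ADD r2<-Add1 // r0:2,r1:Add2,r2:Add1,r3:2,r4:8,r5:3
cycle 5: CDB Add2=11; issue ADD r3<-Add2 // r0:2,r1:11,r2:Add1,r3:Add2,r4:8,r5:3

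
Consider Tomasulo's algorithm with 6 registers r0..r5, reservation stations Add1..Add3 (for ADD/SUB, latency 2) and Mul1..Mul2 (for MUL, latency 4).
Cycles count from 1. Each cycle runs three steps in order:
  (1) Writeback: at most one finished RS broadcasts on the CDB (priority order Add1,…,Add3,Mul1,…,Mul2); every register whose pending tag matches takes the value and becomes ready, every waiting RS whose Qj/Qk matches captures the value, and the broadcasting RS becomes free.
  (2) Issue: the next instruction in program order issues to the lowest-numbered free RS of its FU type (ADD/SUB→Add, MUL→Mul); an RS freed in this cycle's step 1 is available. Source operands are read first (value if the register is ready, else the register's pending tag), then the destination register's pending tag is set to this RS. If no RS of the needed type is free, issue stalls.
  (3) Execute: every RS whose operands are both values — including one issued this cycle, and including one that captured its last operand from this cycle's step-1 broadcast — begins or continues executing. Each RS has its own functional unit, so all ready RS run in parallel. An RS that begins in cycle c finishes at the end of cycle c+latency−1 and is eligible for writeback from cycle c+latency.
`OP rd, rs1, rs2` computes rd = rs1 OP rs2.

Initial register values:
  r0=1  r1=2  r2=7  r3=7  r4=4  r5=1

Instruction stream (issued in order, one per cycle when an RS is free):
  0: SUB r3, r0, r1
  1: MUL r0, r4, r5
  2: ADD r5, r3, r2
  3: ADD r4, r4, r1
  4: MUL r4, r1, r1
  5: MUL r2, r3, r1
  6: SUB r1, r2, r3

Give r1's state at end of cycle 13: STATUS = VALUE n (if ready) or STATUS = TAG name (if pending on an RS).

STATUS = VALUE -1

  c1: issue SUB r3<-Add1  regs: r0:1,r1:2,r2:7,r3:Add1,r4:4,r5:1
  c2: issue MUL r0<-Mul1  regs: r0:Mul1,r1:2,r2:7,r3:Add1,r4:4,r5:1
  c3: CDB Add1=-1; issue ADD r5<-Add1  regs: r0:Mul1,r1:2,r2:7,r3:-1,r4:4,r5:Add1
  c4: issue ADD r4<-Add2  regs: r0:Mul1,r1:2,r2:7,r3:-1,r4:Add2,r5:Add1
  c5: CDB Add1=6; issue MUL r4<-Mul2  regs: r0:Mul1,r1:2,r2:7,r3:-1,r4:Mul2,r5:6
  c6: CDB Add2=6; stall  regs: r0:Mul1,r1:2,r2:7,r3:-1,r4:Mul2,r5:6
  c7: CDB Mul1=4; issue MUL r2<-Mul1  regs: r0:4,r1:2,r2:Mul1,r3:-1,r4:Mul2,r5:6
  c8: issue SUB r1<-Add1  regs: r0:4,r1:Add1,r2:Mul1,r3:-1,r4:Mul2,r5:6
  c9: CDB Mul2=4  regs: r0:4,r1:Add1,r2:Mul1,r3:-1,r4:4,r5:6
  c10: -  regs: r0:4,r1:Add1,r2:Mul1,r3:-1,r4:4,r5:6
  c11: CDB Mul1=-2  regs: r0:4,r1:Add1,r2:-2,r3:-1,r4:4,r5:6
  c12: -  regs: r0:4,r1:Add1,r2:-2,r3:-1,r4:4,r5:6
  c13: CDB Add1=-1  regs: r0:4,r1:-1,r2:-2,r3:-1,r4:4,r5:6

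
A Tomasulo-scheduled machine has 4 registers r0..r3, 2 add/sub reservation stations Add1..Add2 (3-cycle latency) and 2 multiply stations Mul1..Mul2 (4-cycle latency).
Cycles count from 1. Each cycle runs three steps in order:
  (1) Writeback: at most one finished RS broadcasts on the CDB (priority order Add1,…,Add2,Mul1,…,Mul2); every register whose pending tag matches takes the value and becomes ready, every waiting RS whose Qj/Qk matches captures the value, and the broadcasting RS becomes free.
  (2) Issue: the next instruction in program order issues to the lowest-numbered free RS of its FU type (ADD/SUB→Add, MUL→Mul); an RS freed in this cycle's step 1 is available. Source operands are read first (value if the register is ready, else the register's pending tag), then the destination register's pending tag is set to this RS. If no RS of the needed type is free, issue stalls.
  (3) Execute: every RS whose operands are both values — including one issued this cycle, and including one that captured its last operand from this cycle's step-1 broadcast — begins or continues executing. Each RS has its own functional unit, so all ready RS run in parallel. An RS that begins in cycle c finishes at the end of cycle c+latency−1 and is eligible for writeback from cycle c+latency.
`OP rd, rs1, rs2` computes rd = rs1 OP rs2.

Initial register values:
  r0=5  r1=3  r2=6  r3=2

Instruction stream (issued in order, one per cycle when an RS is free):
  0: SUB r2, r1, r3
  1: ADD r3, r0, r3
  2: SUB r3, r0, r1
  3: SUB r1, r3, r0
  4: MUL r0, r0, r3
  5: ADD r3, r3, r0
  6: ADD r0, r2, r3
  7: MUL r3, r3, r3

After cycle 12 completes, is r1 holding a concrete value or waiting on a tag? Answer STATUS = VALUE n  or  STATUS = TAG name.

cycle 1: issue SUB r2<-Add1 // r0:5,r1:3,r2:Add1,r3:2
cycle 2: issue ADD r3<-Add2 // r0:5,r1:3,r2:Add1,r3:Add2
cycle 3: stall // r0:5,r1:3,r2:Add1,r3:Add2
cycle 4: CDB Add1=1; issue SUB r3<-Add1 // r0:5,r1:3,r2:1,r3:Add1
cycle 5: CDB Add2=7; issue SUB r1<-Add2 // r0:5,r1:Add2,r2:1,r3:Add1
cycle 6: issue MUL r0<-Mul1 // r0:Mul1,r1:Add2,r2:1,r3:Add1
cycle 7: CDB Add1=2; issue ADD r3<-Add1 // r0:Mul1,r1:Add2,r2:1,r3:Add1
cycle 8: stall // r0:Mul1,r1:Add2,r2:1,r3:Add1
cycle 9: stall // r0:Mul1,r1:Add2,r2:1,r3:Add1
cycle 10: CDB Add2=-3; issue ADD r0<-Add2 // r0:Add2,r1:-3,r2:1,r3:Add1
cycle 11: CDB Mul1=10; issue MUL r3<-Mul1 // r0:Add2,r1:-3,r2:1,r3:Mul1
cycle 12: - // r0:Add2,r1:-3,r2:1,r3:Mul1

STATUS = VALUE -3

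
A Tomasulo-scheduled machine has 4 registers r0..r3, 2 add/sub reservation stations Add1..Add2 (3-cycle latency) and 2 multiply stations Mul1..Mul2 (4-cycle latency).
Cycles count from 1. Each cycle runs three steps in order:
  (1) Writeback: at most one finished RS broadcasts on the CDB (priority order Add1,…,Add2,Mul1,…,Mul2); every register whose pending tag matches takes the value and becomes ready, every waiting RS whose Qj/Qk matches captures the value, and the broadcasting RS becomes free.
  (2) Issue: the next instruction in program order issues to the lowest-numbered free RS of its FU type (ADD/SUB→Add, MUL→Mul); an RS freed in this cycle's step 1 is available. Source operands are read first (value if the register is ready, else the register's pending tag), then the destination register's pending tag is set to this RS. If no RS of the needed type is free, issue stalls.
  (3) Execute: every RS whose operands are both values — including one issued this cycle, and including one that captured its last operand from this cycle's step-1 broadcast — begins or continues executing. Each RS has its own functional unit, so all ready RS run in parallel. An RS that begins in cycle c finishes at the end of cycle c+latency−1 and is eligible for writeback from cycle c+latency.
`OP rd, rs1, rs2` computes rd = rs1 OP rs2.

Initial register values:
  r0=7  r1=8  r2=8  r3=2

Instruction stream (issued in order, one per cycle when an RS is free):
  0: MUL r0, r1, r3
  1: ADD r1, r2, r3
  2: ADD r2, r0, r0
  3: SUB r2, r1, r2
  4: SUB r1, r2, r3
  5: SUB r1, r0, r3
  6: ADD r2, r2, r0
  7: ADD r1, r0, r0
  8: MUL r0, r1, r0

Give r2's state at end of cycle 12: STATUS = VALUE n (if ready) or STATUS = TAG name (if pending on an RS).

STATUS = VALUE -22

cycle 1: issue MUL r0<-Mul1 // r0:Mul1,r1:8,r2:8,r3:2
cycle 2: issue ADD r1<-Add1 // r0:Mul1,r1:Add1,r2:8,r3:2
cycle 3: issue ADD r2<-Add2 // r0:Mul1,r1:Add1,r2:Add2,r3:2
cycle 4: stall // r0:Mul1,r1:Add1,r2:Add2,r3:2
cycle 5: CDB Add1=10; issue SUB r2<-Add1 // r0:Mul1,r1:10,r2:Add1,r3:2
cycle 6: CDB Mul1=16; stall // r0:16,r1:10,r2:Add1,r3:2
cycle 7: stall // r0:16,r1:10,r2:Add1,r3:2
cycle 8: stall // r0:16,r1:10,r2:Add1,r3:2
cycle 9: CDB Add2=32; issue SUB r1<-Add2 // r0:16,r1:Add2,r2:Add1,r3:2
cycle 10: stall // r0:16,r1:Add2,r2:Add1,r3:2
cycle 11: stall // r0:16,r1:Add2,r2:Add1,r3:2
cycle 12: CDB Add1=-22; issue SUB r1<-Add1 // r0:16,r1:Add1,r2:-22,r3:2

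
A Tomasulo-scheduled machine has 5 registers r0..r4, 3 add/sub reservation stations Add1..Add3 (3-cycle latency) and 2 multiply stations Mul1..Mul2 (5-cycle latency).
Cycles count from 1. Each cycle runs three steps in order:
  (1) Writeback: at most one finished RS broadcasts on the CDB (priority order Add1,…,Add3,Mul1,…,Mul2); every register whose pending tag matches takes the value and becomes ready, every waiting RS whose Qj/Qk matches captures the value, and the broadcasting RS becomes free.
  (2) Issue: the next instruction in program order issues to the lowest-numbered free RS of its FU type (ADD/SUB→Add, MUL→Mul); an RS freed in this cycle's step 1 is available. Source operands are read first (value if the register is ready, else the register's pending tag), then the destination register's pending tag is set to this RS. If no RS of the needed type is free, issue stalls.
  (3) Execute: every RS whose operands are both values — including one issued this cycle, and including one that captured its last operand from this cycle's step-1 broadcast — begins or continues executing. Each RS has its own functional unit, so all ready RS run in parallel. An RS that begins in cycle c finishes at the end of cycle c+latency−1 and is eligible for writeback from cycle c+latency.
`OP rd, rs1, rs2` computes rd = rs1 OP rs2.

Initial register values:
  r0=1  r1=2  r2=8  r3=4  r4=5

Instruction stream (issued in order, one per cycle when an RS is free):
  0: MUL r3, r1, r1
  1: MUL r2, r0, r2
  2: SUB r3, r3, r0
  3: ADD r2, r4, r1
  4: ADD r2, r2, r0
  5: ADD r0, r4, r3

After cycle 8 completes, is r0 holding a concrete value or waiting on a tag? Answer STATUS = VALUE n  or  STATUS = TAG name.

  c1: issue MUL r3<-Mul1  regs: r0:1,r1:2,r2:8,r3:Mul1,r4:5
  c2: issue MUL r2<-Mul2  regs: r0:1,r1:2,r2:Mul2,r3:Mul1,r4:5
  c3: issue SUB r3<-Add1  regs: r0:1,r1:2,r2:Mul2,r3:Add1,r4:5
  c4: issue ADD r2<-Add2  regs: r0:1,r1:2,r2:Add2,r3:Add1,r4:5
  c5: issue ADD r2<-Add3  regs: r0:1,r1:2,r2:Add3,r3:Add1,r4:5
  c6: CDB Mul1=4; stall  regs: r0:1,r1:2,r2:Add3,r3:Add1,r4:5
  c7: CDB Add2=7; issue ADD r0<-Add2  regs: r0:Add2,r1:2,r2:Add3,r3:Add1,r4:5
  c8: CDB Mul2=8  regs: r0:Add2,r1:2,r2:Add3,r3:Add1,r4:5

STATUS = TAG Add2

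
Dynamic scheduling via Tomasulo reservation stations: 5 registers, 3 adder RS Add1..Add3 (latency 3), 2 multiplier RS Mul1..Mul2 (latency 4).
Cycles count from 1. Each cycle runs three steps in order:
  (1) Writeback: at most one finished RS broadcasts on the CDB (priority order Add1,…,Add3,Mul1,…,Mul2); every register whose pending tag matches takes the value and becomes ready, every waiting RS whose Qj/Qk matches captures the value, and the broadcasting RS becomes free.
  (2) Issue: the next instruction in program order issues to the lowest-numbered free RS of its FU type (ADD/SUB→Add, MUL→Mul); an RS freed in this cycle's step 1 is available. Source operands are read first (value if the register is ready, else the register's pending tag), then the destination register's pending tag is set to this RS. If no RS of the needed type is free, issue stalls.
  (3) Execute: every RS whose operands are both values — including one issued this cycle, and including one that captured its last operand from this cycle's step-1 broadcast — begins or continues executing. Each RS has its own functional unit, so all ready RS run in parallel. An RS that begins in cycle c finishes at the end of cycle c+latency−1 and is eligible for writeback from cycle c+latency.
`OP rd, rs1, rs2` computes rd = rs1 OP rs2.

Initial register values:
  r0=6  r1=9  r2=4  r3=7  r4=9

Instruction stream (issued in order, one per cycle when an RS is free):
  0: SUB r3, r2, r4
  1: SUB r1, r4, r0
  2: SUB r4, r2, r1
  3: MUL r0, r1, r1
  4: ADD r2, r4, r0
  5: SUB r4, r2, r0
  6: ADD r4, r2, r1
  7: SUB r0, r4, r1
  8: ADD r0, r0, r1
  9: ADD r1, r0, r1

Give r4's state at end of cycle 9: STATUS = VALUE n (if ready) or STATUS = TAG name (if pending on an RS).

c1: issue SUB r3<-Add1 | r0:6,r1:9,r2:4,r3:Add1,r4:9
c2: issue SUB r1<-Add2 | r0:6,r1:Add2,r2:4,r3:Add1,r4:9
c3: issue SUB r4<-Add3 | r0:6,r1:Add2,r2:4,r3:Add1,r4:Add3
c4: CDB Add1=-5; issue MUL r0<-Mul1 | r0:Mul1,r1:Add2,r2:4,r3:-5,r4:Add3
c5: CDB Add2=3; issue ADD r2<-Add1 | r0:Mul1,r1:3,r2:Add1,r3:-5,r4:Add3
c6: issue SUB r4<-Add2 | r0:Mul1,r1:3,r2:Add1,r3:-5,r4:Add2
c7: stall | r0:Mul1,r1:3,r2:Add1,r3:-5,r4:Add2
c8: CDB Add3=1; issue ADD r4<-Add3 | r0:Mul1,r1:3,r2:Add1,r3:-5,r4:Add3
c9: CDB Mul1=9; stall | r0:9,r1:3,r2:Add1,r3:-5,r4:Add3

STATUS = TAG Add3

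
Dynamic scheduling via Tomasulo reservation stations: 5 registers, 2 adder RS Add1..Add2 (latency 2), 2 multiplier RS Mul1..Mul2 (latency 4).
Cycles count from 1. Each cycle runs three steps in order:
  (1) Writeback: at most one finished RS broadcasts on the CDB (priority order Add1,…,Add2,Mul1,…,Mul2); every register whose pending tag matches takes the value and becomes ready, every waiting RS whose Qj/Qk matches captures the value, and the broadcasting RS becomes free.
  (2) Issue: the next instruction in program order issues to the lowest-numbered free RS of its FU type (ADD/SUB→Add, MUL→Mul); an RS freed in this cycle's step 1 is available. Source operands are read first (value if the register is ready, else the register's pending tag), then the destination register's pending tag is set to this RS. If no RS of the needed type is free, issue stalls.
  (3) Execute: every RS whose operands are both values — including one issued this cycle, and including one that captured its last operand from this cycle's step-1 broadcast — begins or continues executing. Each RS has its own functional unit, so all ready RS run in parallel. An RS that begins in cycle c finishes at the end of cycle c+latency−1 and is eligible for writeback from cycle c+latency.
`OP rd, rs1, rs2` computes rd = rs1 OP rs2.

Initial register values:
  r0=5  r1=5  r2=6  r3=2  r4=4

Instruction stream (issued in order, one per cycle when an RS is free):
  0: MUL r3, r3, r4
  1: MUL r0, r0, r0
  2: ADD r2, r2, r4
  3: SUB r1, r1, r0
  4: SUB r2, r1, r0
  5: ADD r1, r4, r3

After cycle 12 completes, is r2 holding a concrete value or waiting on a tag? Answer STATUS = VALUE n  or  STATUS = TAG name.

cycle 1: issue MUL r3<-Mul1 // r0:5,r1:5,r2:6,r3:Mul1,r4:4
cycle 2: issue MUL r0<-Mul2 // r0:Mul2,r1:5,r2:6,r3:Mul1,r4:4
cycle 3: issue ADD r2<-Add1 // r0:Mul2,r1:5,r2:Add1,r3:Mul1,r4:4
cycle 4: issue SUB r1<-Add2 // r0:Mul2,r1:Add2,r2:Add1,r3:Mul1,r4:4
cycle 5: CDB Add1=10; issue SUB r2<-Add1 // r0:Mul2,r1:Add2,r2:Add1,r3:Mul1,r4:4
cycle 6: CDB Mul1=8; stall // r0:Mul2,r1:Add2,r2:Add1,r3:8,r4:4
cycle 7: CDB Mul2=25; stall // r0:25,r1:Add2,r2:Add1,r3:8,r4:4
cycle 8: stall // r0:25,r1:Add2,r2:Add1,r3:8,r4:4
cycle 9: CDB Add2=-20; issue ADD r1<-Add2 // r0:25,r1:Add2,r2:Add1,r3:8,r4:4
cycle 10: - // r0:25,r1:Add2,r2:Add1,r3:8,r4:4
cycle 11: CDB Add1=-45 // r0:25,r1:Add2,r2:-45,r3:8,r4:4
cycle 12: CDB Add2=12 // r0:25,r1:12,r2:-45,r3:8,r4:4

STATUS = VALUE -45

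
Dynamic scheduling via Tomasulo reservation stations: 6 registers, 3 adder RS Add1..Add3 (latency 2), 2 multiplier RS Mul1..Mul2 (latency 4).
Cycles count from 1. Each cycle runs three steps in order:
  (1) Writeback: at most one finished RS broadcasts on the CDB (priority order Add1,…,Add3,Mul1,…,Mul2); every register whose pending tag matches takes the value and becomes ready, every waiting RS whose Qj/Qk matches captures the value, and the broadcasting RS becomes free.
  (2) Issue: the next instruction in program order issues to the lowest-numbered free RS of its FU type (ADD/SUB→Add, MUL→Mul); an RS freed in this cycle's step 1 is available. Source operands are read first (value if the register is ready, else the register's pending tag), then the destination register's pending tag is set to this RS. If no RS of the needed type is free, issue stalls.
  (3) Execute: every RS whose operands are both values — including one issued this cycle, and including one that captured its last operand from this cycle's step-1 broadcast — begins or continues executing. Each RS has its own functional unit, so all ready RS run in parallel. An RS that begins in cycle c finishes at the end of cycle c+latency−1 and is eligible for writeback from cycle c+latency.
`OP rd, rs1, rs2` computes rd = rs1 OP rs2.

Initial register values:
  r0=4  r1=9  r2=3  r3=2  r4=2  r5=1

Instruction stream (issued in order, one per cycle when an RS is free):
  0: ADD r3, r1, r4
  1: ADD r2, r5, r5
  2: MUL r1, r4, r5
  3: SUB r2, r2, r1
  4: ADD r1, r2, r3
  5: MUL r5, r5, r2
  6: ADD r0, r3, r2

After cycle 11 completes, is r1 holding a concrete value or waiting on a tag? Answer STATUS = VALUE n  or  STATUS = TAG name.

STATUS = VALUE 11

cycle 1: issue ADD r3<-Add1 // r0:4,r1:9,r2:3,r3:Add1,r4:2,r5:1
cycle 2: issue ADD r2<-Add2 // r0:4,r1:9,r2:Add2,r3:Add1,r4:2,r5:1
cycle 3: CDB Add1=11; issue MUL r1<-Mul1 // r0:4,r1:Mul1,r2:Add2,r3:11,r4:2,r5:1
cycle 4: CDB Add2=2; issue SUB r2<-Add1 // r0:4,r1:Mul1,r2:Add1,r3:11,r4:2,r5:1
cycle 5: issue ADD r1<-Add2 // r0:4,r1:Add2,r2:Add1,r3:11,r4:2,r5:1
cycle 6: issue MUL r5<-Mul2 // r0:4,r1:Add2,r2:Add1,r3:11,r4:2,r5:Mul2
cycle 7: CDB Mul1=2; issue ADD r0<-Add3 // r0:Add3,r1:Add2,r2:Add1,r3:11,r4:2,r5:Mul2
cycle 8: - // r0:Add3,r1:Add2,r2:Add1,r3:11,r4:2,r5:Mul2
cycle 9: CDB Add1=0 // r0:Add3,r1:Add2,r2:0,r3:11,r4:2,r5:Mul2
cycle 10: - // r0:Add3,r1:Add2,r2:0,r3:11,r4:2,r5:Mul2
cycle 11: CDB Add2=11 // r0:Add3,r1:11,r2:0,r3:11,r4:2,r5:Mul2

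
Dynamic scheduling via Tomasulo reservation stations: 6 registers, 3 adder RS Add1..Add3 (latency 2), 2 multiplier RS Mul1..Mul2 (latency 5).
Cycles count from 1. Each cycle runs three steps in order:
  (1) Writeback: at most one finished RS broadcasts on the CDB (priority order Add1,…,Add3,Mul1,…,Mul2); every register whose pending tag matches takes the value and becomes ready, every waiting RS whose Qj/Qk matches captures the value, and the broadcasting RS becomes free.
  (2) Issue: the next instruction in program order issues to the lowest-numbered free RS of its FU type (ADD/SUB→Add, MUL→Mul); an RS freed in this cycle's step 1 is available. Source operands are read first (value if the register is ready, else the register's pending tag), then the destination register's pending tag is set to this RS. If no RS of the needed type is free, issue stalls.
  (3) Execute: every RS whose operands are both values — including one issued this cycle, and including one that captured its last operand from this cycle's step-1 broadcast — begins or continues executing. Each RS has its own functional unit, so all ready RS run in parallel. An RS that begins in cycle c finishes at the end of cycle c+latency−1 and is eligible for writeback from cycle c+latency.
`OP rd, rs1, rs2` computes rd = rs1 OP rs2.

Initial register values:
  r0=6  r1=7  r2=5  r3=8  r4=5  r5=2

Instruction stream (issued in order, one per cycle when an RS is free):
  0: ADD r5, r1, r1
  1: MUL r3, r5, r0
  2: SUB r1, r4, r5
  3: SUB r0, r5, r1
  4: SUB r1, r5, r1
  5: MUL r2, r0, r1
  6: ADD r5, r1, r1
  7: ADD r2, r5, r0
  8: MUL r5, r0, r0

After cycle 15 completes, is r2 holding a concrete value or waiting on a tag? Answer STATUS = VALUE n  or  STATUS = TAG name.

cycle 1: issue ADD r5<-Add1 // r0:6,r1:7,r2:5,r3:8,r4:5,r5:Add1
cycle 2: issue MUL r3<-Mul1 // r0:6,r1:7,r2:5,r3:Mul1,r4:5,r5:Add1
cycle 3: CDB Add1=14; issue SUB r1<-Add1 // r0:6,r1:Add1,r2:5,r3:Mul1,r4:5,r5:14
cycle 4: issue SUB r0<-Add2 // r0:Add2,r1:Add1,r2:5,r3:Mul1,r4:5,r5:14
cycle 5: CDB Add1=-9; issue SUB r1<-Add1 // r0:Add2,r1:Add1,r2:5,r3:Mul1,r4:5,r5:14
cycle 6: issue MUL r2<-Mul2 // r0:Add2,r1:Add1,r2:Mul2,r3:Mul1,r4:5,r5:14
cycle 7: CDB Add1=23; issue ADD r5<-Add1 // r0:Add2,r1:23,r2:Mul2,r3:Mul1,r4:5,r5:Add1
cycle 8: CDB Add2=23; issue ADD r2<-Add2 // r0:23,r1:23,r2:Add2,r3:Mul1,r4:5,r5:Add1
cycle 9: CDB Add1=46; stall // r0:23,r1:23,r2:Add2,r3:Mul1,r4:5,r5:46
cycle 10: CDB Mul1=84; issue MUL r5<-Mul1 // r0:23,r1:23,r2:Add2,r3:84,r4:5,r5:Mul1
cycle 11: CDB Add2=69 // r0:23,r1:23,r2:69,r3:84,r4:5,r5:Mul1
cycle 12: - // r0:23,r1:23,r2:69,r3:84,r4:5,r5:Mul1
cycle 13: CDB Mul2=529 // r0:23,r1:23,r2:69,r3:84,r4:5,r5:Mul1
cycle 14: - // r0:23,r1:23,r2:69,r3:84,r4:5,r5:Mul1
cycle 15: CDB Mul1=529 // r0:23,r1:23,r2:69,r3:84,r4:5,r5:529

STATUS = VALUE 69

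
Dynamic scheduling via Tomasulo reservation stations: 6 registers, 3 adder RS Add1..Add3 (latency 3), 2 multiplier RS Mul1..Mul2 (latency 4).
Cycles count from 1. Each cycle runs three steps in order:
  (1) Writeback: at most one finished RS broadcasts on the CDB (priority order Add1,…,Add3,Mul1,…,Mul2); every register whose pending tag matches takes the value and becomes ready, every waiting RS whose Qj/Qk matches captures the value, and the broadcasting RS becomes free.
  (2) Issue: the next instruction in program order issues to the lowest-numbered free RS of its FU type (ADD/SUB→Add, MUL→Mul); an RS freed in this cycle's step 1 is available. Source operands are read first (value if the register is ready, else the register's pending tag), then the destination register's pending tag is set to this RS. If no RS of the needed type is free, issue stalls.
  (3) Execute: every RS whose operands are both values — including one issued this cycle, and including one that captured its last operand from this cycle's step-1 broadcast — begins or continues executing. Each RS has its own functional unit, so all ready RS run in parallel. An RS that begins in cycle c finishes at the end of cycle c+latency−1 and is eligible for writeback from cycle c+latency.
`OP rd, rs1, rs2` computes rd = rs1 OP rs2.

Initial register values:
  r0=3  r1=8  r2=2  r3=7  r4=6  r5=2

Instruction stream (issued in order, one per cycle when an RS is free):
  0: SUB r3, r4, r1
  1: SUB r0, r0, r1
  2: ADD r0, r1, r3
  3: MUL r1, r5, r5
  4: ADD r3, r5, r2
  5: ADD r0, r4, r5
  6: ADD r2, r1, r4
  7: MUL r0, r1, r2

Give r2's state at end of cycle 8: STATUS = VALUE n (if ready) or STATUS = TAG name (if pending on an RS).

c1: issue SUB r3<-Add1 | r0:3,r1:8,r2:2,r3:Add1,r4:6,r5:2
c2: issue SUB r0<-Add2 | r0:Add2,r1:8,r2:2,r3:Add1,r4:6,r5:2
c3: issue ADD r0<-Add3 | r0:Add3,r1:8,r2:2,r3:Add1,r4:6,r5:2
c4: CDB Add1=-2; issue MUL r1<-Mul1 | r0:Add3,r1:Mul1,r2:2,r3:-2,r4:6,r5:2
c5: CDB Add2=-5; issue ADD r3<-Add1 | r0:Add3,r1:Mul1,r2:2,r3:Add1,r4:6,r5:2
c6: issue ADD r0<-Add2 | r0:Add2,r1:Mul1,r2:2,r3:Add1,r4:6,r5:2
c7: CDB Add3=6; issue ADD r2<-Add3 | r0:Add2,r1:Mul1,r2:Add3,r3:Add1,r4:6,r5:2
c8: CDB Add1=4; issue MUL r0<-Mul2 | r0:Mul2,r1:Mul1,r2:Add3,r3:4,r4:6,r5:2

STATUS = TAG Add3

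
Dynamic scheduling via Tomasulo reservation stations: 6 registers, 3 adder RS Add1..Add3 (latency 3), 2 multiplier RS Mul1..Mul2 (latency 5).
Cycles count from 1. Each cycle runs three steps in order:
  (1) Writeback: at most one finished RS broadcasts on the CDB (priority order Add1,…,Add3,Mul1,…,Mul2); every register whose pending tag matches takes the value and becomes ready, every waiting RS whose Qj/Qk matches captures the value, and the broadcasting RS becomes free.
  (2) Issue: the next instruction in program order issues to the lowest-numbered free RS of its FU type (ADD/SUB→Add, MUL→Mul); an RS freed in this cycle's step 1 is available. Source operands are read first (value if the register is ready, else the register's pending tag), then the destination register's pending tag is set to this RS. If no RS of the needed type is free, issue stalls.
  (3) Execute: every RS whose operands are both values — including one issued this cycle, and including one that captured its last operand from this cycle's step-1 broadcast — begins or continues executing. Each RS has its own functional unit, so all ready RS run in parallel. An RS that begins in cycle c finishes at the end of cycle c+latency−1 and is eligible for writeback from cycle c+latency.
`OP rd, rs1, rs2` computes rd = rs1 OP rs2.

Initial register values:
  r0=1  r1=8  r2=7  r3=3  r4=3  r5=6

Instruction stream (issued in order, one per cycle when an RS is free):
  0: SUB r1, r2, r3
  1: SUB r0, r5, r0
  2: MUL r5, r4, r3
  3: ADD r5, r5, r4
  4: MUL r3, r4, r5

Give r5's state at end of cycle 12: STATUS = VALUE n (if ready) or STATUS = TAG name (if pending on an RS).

STATUS = VALUE 12

cycle 1: issue SUB r1<-Add1 // r0:1,r1:Add1,r2:7,r3:3,r4:3,r5:6
cycle 2: issue SUB r0<-Add2 // r0:Add2,r1:Add1,r2:7,r3:3,r4:3,r5:6
cycle 3: issue MUL r5<-Mul1 // r0:Add2,r1:Add1,r2:7,r3:3,r4:3,r5:Mul1
cycle 4: CDB Add1=4; issue ADD r5<-Add1 // r0:Add2,r1:4,r2:7,r3:3,r4:3,r5:Add1
cycle 5: CDB Add2=5; issue MUL r3<-Mul2 // r0:5,r1:4,r2:7,r3:Mul2,r4:3,r5:Add1
cycle 6: - // r0:5,r1:4,r2:7,r3:Mul2,r4:3,r5:Add1
cycle 7: - // r0:5,r1:4,r2:7,r3:Mul2,r4:3,r5:Add1
cycle 8: CDB Mul1=9 // r0:5,r1:4,r2:7,r3:Mul2,r4:3,r5:Add1
cycle 9: - // r0:5,r1:4,r2:7,r3:Mul2,r4:3,r5:Add1
cycle 10: - // r0:5,r1:4,r2:7,r3:Mul2,r4:3,r5:Add1
cycle 11: CDB Add1=12 // r0:5,r1:4,r2:7,r3:Mul2,r4:3,r5:12
cycle 12: - // r0:5,r1:4,r2:7,r3:Mul2,r4:3,r5:12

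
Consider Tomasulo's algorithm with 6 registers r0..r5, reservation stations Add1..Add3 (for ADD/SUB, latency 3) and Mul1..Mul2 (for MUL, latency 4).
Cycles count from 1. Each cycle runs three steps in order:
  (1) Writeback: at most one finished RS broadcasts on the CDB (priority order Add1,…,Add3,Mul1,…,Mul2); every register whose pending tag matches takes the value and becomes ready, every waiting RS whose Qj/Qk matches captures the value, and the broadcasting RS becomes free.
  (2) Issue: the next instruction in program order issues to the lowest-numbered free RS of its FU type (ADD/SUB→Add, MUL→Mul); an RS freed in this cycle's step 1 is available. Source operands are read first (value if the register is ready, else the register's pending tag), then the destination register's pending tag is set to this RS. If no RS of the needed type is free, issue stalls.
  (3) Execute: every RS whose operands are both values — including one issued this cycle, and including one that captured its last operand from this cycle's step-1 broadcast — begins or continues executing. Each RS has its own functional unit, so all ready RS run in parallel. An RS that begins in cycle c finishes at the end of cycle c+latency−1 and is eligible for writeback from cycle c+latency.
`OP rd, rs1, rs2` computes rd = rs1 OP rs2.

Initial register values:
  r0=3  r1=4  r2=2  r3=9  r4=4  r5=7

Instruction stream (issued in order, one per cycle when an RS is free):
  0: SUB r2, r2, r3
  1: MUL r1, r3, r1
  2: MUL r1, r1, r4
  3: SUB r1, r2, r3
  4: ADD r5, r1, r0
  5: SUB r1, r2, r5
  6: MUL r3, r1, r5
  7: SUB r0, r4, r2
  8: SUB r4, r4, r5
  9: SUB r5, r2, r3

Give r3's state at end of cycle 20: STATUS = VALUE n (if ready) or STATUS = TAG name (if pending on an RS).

STATUS = VALUE -78

c1: issue SUB r2<-Add1 | r0:3,r1:4,r2:Add1,r3:9,r4:4,r5:7
c2: issue MUL r1<-Mul1 | r0:3,r1:Mul1,r2:Add1,r3:9,r4:4,r5:7
c3: issue MUL r1<-Mul2 | r0:3,r1:Mul2,r2:Add1,r3:9,r4:4,r5:7
c4: CDB Add1=-7; issue SUB r1<-Add1 | r0:3,r1:Add1,r2:-7,r3:9,r4:4,r5:7
c5: issue ADD r5<-Add2 | r0:3,r1:Add1,r2:-7,r3:9,r4:4,r5:Add2
c6: CDB Mul1=36; issue SUB r1<-Add3 | r0:3,r1:Add3,r2:-7,r3:9,r4:4,r5:Add2
c7: CDB Add1=-16; issue MUL r3<-Mul1 | r0:3,r1:Add3,r2:-7,r3:Mul1,r4:4,r5:Add2
c8: issue SUB r0<-Add1 | r0:Add1,r1:Add3,r2:-7,r3:Mul1,r4:4,r5:Add2
c9: stall | r0:Add1,r1:Add3,r2:-7,r3:Mul1,r4:4,r5:Add2
c10: CDB Add2=-13; issue SUB r4<-Add2 | r0:Add1,r1:Add3,r2:-7,r3:Mul1,r4:Add2,r5:-13
c11: CDB Add1=11; issue SUB r5<-Add1 | r0:11,r1:Add3,r2:-7,r3:Mul1,r4:Add2,r5:Add1
c12: CDB Mul2=144 | r0:11,r1:Add3,r2:-7,r3:Mul1,r4:Add2,r5:Add1
c13: CDB Add2=17 | r0:11,r1:Add3,r2:-7,r3:Mul1,r4:17,r5:Add1
c14: CDB Add3=6 | r0:11,r1:6,r2:-7,r3:Mul1,r4:17,r5:Add1
c15: - | r0:11,r1:6,r2:-7,r3:Mul1,r4:17,r5:Add1
c16: - | r0:11,r1:6,r2:-7,r3:Mul1,r4:17,r5:Add1
c17: - | r0:11,r1:6,r2:-7,r3:Mul1,r4:17,r5:Add1
c18: CDB Mul1=-78 | r0:11,r1:6,r2:-7,r3:-78,r4:17,r5:Add1
c19: - | r0:11,r1:6,r2:-7,r3:-78,r4:17,r5:Add1
c20: - | r0:11,r1:6,r2:-7,r3:-78,r4:17,r5:Add1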